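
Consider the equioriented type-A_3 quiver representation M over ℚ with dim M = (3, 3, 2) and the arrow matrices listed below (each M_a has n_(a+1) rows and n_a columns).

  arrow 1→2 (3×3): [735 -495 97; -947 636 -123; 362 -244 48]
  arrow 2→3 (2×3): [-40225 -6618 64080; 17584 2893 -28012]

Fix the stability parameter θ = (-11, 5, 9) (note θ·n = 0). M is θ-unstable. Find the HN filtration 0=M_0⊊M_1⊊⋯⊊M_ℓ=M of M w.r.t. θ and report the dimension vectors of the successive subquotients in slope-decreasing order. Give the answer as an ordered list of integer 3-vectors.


Via rank(M_{q-1}∘⋯∘M_p): M ≅ I[1,2], I[1,3]^2.
μ_θ-semistable layers: μ^(1)=9; μ^(2)=5; μ^(3)=-11

((0, 0, 2); (0, 3, 0); (3, 0, 0))


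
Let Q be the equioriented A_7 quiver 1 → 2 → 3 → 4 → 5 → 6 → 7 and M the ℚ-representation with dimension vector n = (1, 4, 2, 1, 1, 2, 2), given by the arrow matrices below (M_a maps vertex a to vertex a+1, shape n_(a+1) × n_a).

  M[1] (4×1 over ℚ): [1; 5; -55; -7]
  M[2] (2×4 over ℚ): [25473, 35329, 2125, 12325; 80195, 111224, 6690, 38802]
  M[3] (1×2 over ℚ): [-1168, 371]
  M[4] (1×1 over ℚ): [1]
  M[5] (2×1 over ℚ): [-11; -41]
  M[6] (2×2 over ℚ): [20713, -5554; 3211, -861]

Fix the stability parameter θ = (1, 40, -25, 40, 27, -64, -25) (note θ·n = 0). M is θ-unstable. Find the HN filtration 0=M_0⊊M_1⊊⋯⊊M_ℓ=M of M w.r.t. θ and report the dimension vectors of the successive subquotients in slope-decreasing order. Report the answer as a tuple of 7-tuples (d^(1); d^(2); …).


Interval decomposition of M: I[1,7], I[2,2]^2, I[2,3], I[6,7].
HN type (ℓ=5): μ^(1)=40; μ^(2)=15/2; μ^(3)=-6/7; μ^(4)=-25; μ^(5)=-64

((0, 2, 0, 0, 0, 0, 0); (0, 1, 1, 0, 0, 0, 0); (1, 1, 1, 1, 1, 1, 1); (0, 0, 0, 0, 0, 0, 1); (0, 0, 0, 0, 0, 1, 0))


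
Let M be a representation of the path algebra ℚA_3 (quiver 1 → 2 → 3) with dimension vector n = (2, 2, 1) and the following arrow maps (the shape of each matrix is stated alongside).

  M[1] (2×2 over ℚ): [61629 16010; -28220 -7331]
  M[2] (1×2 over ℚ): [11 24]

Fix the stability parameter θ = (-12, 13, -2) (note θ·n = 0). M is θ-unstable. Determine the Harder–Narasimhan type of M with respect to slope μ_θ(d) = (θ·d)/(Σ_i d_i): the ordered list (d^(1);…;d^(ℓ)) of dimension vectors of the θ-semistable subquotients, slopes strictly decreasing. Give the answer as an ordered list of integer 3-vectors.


Interval decomposition of M: I[1,2], I[1,3].
HN type (ℓ=3): μ^(1)=13; μ^(2)=11/2; μ^(3)=-12

((0, 1, 0); (0, 1, 1); (2, 0, 0))


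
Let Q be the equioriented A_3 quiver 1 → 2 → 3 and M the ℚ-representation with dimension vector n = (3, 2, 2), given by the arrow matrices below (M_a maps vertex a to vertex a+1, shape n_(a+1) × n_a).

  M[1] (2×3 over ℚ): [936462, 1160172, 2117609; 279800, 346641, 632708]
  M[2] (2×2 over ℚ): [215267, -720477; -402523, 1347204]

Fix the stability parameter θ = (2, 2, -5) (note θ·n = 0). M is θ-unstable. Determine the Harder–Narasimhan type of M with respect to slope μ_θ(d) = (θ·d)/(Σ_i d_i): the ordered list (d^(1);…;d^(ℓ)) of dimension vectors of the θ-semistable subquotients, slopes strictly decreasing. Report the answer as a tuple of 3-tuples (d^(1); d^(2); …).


Via rank(M_{q-1}∘⋯∘M_p): M ≅ I[1,1], I[1,3]^2.
μ_θ-semistable layers: μ^(1)=2; μ^(2)=-1/3

((1, 0, 0); (2, 2, 2))


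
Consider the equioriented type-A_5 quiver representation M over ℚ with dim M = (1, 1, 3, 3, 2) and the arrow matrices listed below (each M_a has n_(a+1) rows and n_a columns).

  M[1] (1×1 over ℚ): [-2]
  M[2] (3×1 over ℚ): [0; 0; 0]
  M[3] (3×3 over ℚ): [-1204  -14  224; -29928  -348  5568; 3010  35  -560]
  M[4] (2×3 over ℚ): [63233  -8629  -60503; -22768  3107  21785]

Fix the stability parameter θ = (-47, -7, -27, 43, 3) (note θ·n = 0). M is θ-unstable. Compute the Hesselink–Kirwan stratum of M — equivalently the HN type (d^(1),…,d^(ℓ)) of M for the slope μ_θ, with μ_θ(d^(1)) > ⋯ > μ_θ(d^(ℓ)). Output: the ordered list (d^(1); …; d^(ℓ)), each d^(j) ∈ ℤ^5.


Barcode: M ≅ I[1,2], I[3,3]^2, I[3,5], I[4,4], I[4,5]. HN layers by μ_θ (5 steps, strictly decreasing):
  μ^(1)=43; μ^(2)=23; μ^(3)=-7; μ^(4)=-27; μ^(5)=-47

((0, 0, 0, 1, 0); (0, 0, 0, 2, 2); (0, 1, 0, 0, 0); (0, 0, 3, 0, 0); (1, 0, 0, 0, 0))


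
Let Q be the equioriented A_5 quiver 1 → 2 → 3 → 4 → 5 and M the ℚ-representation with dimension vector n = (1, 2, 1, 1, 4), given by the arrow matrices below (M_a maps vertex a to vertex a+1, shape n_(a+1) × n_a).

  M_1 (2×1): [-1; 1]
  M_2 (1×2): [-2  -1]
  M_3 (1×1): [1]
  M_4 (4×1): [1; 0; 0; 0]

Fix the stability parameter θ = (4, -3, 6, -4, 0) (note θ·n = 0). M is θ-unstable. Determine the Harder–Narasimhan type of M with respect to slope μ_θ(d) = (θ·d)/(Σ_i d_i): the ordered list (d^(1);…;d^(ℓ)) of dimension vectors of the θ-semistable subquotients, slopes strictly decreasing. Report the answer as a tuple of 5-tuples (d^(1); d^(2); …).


Via rank(M_{q-1}∘⋯∘M_p): M ≅ I[1,5], I[2,2], I[5,5]^3.
μ_θ-semistable layers: μ^(1)=2/3; μ^(2)=1/2; μ^(3)=0; μ^(4)=-3

((0, 0, 1, 1, 1); (1, 1, 0, 0, 0); (0, 0, 0, 0, 3); (0, 1, 0, 0, 0))


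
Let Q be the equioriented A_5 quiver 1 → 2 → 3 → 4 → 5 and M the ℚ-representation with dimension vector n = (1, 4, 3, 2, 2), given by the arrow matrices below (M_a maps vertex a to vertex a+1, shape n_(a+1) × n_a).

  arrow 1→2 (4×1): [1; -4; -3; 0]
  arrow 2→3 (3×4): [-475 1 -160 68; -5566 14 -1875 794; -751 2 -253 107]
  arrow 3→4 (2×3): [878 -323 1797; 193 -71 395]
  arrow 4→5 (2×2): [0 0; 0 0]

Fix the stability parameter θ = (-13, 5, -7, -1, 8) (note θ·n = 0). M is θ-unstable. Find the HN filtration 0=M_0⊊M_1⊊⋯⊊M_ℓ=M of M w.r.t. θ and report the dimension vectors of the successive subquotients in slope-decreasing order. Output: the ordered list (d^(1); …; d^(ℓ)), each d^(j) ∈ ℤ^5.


Interval decomposition of M: I[1,4], I[2,2], I[2,3], I[2,4], I[5,5]^2.
HN type (ℓ=4): μ^(1)=8; μ^(2)=5; μ^(3)=-1; μ^(4)=-13

((0, 0, 0, 0, 2); (0, 1, 0, 0, 0); (0, 3, 3, 2, 0); (1, 0, 0, 0, 0))


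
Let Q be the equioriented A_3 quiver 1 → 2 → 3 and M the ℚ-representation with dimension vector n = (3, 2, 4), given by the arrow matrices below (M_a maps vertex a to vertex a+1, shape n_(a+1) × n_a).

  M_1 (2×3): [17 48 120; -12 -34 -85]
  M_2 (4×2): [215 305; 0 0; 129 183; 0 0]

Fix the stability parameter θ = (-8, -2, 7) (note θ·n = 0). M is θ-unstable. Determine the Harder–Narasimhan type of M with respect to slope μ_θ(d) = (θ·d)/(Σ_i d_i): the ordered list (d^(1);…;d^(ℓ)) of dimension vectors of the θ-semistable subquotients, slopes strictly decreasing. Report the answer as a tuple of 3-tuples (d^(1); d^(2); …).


Via rank(M_{q-1}∘⋯∘M_p): M ≅ I[1,1], I[1,2], I[1,3], I[3,3]^3.
μ_θ-semistable layers: μ^(1)=7; μ^(2)=-2; μ^(3)=-8

((0, 0, 4); (0, 2, 0); (3, 0, 0))


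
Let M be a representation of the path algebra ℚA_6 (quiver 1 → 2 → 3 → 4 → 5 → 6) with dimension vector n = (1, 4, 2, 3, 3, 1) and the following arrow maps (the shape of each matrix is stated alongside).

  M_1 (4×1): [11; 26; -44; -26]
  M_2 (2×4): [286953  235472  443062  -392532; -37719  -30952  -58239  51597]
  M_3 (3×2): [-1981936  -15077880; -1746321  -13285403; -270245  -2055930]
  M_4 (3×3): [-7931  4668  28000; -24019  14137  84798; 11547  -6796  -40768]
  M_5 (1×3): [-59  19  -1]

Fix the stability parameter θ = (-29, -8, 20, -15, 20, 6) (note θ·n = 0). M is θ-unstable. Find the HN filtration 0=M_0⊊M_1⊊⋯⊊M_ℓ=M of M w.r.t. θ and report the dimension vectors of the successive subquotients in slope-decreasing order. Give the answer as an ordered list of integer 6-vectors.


Via rank(M_{q-1}∘⋯∘M_p): M ≅ I[1,4], I[2,2]^2, I[2,6], I[4,5], I[5,5].
μ_θ-semistable layers: μ^(1)=20; μ^(2)=13; μ^(3)=5/2; μ^(4)=-8; μ^(5)=-15; μ^(6)=-29

((0, 0, 0, 0, 2, 0); (0, 0, 0, 0, 1, 1); (0, 0, 2, 2, 0, 0); (0, 4, 0, 0, 0, 0); (0, 0, 0, 1, 0, 0); (1, 0, 0, 0, 0, 0))


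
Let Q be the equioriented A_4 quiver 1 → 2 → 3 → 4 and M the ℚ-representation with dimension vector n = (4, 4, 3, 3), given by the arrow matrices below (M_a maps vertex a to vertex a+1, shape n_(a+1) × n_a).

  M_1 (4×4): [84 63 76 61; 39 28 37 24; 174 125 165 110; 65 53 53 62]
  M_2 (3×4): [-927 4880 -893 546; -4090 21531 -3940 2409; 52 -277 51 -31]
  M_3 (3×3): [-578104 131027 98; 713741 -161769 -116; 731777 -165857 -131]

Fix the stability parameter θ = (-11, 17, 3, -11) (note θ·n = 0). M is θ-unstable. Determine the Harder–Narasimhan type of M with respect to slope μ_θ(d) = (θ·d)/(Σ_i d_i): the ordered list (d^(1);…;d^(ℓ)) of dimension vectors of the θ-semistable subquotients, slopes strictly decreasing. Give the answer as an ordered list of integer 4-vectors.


Interval decomposition of M: I[1,2], I[1,4]^3.
HN type (ℓ=3): μ^(1)=17; μ^(2)=3; μ^(3)=-11

((0, 1, 0, 0); (0, 3, 3, 3); (4, 0, 0, 0))


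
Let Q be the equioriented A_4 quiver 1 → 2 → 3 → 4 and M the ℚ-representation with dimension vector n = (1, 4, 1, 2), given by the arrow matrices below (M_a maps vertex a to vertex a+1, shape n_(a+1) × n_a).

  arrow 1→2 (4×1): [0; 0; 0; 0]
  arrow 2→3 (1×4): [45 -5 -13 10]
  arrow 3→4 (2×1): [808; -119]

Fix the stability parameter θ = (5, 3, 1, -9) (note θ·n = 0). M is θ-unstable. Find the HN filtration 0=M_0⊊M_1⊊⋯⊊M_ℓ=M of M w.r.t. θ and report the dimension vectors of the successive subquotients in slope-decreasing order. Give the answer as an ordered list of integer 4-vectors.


Interval decomposition of M: I[1,1], I[2,2]^3, I[2,4], I[4,4].
HN type (ℓ=4): μ^(1)=5; μ^(2)=3; μ^(3)=-5/3; μ^(4)=-9

((1, 0, 0, 0); (0, 3, 0, 0); (0, 1, 1, 1); (0, 0, 0, 1))


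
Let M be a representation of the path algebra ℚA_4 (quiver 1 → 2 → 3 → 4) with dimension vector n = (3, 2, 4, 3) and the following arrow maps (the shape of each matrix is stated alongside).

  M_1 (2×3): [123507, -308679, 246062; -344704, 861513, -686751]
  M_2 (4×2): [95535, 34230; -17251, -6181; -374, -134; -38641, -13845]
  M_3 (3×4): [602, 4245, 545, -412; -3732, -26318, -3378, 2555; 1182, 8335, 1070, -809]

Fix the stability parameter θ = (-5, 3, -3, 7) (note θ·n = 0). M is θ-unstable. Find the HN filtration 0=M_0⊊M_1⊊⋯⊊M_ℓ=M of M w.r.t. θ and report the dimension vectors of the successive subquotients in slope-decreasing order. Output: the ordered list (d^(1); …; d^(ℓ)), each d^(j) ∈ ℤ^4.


Via rank(M_{q-1}∘⋯∘M_p): M ≅ I[1,1], I[1,3], I[1,4], I[3,4]^2.
μ_θ-semistable layers: μ^(1)=7; μ^(2)=0; μ^(3)=-3; μ^(4)=-5

((0, 0, 0, 3); (0, 2, 2, 0); (0, 0, 2, 0); (3, 0, 0, 0))


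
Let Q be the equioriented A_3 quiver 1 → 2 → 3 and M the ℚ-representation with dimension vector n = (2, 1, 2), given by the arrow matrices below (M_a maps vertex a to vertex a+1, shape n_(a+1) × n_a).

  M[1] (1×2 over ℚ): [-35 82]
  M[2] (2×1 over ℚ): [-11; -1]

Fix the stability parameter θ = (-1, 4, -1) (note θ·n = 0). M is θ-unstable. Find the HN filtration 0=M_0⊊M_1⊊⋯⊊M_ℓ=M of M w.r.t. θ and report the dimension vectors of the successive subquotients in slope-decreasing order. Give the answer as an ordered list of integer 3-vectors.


Barcode: M ≅ I[1,1], I[1,3], I[3,3]. HN layers by μ_θ (2 steps, strictly decreasing):
  μ^(1)=3/2; μ^(2)=-1

((0, 1, 1); (2, 0, 1))


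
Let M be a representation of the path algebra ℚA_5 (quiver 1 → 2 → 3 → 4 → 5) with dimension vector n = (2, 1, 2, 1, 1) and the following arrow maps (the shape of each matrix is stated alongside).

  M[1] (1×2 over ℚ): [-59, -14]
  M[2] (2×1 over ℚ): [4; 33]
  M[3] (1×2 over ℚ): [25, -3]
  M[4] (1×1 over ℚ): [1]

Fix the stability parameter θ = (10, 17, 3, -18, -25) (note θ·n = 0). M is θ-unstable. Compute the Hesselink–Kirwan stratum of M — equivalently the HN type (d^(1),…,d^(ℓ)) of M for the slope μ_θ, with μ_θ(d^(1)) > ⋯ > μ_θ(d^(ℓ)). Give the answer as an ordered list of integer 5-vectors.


Via rank(M_{q-1}∘⋯∘M_p): M ≅ I[1,1], I[1,5], I[3,3].
μ_θ-semistable layers: μ^(1)=10; μ^(2)=3; μ^(3)=-13/5

((1, 0, 0, 0, 0); (0, 0, 1, 0, 0); (1, 1, 1, 1, 1))


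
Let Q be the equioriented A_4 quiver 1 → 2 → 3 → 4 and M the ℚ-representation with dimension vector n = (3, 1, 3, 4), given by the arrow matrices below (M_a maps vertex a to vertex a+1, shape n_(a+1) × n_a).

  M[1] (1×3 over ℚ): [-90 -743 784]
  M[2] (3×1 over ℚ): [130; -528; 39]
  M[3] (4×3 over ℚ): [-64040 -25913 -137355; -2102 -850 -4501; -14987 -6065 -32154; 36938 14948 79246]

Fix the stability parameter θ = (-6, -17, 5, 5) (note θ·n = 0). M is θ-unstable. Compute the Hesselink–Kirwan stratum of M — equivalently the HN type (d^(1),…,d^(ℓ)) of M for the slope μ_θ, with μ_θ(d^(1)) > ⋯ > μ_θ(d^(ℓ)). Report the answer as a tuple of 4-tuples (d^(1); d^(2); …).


Barcode: M ≅ I[1,1]^2, I[1,4], I[3,4]^2, I[4,4]. HN layers by μ_θ (3 steps, strictly decreasing):
  μ^(1)=5; μ^(2)=-6; μ^(3)=-23/2

((0, 0, 3, 4); (2, 0, 0, 0); (1, 1, 0, 0))


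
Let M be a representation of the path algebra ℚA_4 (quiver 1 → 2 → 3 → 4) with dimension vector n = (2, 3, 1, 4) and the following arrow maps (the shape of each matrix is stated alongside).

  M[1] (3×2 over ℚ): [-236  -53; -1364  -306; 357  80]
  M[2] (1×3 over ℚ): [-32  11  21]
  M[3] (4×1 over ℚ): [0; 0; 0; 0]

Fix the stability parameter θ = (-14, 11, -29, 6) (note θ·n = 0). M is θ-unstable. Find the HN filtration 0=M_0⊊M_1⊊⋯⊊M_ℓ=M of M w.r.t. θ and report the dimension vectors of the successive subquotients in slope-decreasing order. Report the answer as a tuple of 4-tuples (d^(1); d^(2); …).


Interval decomposition of M: I[1,2], I[1,3], I[2,2], I[4,4]^4.
HN type (ℓ=4): μ^(1)=11; μ^(2)=6; μ^(3)=-9; μ^(4)=-14

((0, 2, 0, 0); (0, 0, 0, 4); (0, 1, 1, 0); (2, 0, 0, 0))


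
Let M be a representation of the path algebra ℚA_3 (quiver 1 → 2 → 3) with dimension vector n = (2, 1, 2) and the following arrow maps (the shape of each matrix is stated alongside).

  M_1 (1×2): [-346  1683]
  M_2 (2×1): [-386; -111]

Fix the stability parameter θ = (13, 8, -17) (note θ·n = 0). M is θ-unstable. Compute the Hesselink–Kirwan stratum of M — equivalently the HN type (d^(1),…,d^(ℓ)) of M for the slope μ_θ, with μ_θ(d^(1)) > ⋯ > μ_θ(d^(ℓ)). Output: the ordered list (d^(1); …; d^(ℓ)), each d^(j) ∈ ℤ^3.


Interval decomposition of M: I[1,1], I[1,3], I[3,3].
HN type (ℓ=3): μ^(1)=13; μ^(2)=4/3; μ^(3)=-17

((1, 0, 0); (1, 1, 1); (0, 0, 1))


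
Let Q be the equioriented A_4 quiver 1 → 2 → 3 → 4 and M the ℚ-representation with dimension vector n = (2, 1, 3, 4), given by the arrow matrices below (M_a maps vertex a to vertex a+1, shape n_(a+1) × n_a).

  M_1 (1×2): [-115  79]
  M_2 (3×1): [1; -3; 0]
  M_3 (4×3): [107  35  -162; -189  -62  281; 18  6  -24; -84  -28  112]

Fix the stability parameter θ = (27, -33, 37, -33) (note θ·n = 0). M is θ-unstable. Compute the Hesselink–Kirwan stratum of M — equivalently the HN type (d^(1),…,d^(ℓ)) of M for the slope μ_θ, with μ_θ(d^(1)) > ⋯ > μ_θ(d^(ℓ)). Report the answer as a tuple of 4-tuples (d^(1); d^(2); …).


Interval decomposition of M: I[1,1], I[1,4], I[3,3], I[3,4], I[4,4]^2.
HN type (ℓ=5): μ^(1)=37; μ^(2)=27; μ^(3)=2; μ^(4)=-3; μ^(5)=-33

((0, 0, 1, 0); (1, 0, 0, 0); (0, 0, 2, 2); (1, 1, 0, 0); (0, 0, 0, 2))


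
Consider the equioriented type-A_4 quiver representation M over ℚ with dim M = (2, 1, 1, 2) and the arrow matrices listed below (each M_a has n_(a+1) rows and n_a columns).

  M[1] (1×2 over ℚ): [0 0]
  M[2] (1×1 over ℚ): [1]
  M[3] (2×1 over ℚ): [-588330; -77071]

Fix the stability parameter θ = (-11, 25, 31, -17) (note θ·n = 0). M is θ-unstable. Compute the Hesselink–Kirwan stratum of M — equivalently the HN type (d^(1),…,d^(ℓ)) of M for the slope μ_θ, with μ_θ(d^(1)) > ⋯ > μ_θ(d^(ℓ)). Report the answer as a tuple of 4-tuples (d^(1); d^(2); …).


Barcode: M ≅ I[1,1]^2, I[2,4], I[4,4]. HN layers by μ_θ (3 steps, strictly decreasing):
  μ^(1)=13; μ^(2)=-11; μ^(3)=-17

((0, 1, 1, 1); (2, 0, 0, 0); (0, 0, 0, 1))


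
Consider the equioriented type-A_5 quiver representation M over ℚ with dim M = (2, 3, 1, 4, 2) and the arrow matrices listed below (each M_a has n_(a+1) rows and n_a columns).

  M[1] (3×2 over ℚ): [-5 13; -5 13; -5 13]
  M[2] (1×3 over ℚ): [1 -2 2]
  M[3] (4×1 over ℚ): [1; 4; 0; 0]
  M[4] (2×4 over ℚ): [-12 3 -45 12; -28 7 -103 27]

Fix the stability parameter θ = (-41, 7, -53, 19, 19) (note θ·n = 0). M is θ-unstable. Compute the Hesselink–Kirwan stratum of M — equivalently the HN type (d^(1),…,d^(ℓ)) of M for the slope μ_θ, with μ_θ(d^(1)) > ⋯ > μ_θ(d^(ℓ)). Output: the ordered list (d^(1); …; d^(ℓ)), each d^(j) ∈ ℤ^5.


Barcode: M ≅ I[1,1], I[1,4], I[2,2]^2, I[4,4], I[4,5]^2. HN layers by μ_θ (4 steps, strictly decreasing):
  μ^(1)=19; μ^(2)=7; μ^(3)=-23; μ^(4)=-41

((0, 0, 0, 4, 2); (0, 2, 0, 0, 0); (0, 1, 1, 0, 0); (2, 0, 0, 0, 0))


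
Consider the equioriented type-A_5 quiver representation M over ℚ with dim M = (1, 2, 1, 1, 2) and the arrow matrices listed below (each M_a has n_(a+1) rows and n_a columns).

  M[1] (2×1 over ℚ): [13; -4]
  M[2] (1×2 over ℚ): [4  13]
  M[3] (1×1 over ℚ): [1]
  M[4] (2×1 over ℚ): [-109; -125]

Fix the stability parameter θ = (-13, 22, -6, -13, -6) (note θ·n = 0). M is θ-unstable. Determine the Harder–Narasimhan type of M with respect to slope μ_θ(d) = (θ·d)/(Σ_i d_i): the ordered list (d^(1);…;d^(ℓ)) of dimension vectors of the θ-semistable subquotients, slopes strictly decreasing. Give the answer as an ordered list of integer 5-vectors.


Via rank(M_{q-1}∘⋯∘M_p): M ≅ I[1,2], I[2,5], I[5,5].
μ_θ-semistable layers: μ^(1)=22; μ^(2)=-3/4; μ^(3)=-6; μ^(4)=-13

((0, 1, 0, 0, 0); (0, 1, 1, 1, 1); (0, 0, 0, 0, 1); (1, 0, 0, 0, 0))


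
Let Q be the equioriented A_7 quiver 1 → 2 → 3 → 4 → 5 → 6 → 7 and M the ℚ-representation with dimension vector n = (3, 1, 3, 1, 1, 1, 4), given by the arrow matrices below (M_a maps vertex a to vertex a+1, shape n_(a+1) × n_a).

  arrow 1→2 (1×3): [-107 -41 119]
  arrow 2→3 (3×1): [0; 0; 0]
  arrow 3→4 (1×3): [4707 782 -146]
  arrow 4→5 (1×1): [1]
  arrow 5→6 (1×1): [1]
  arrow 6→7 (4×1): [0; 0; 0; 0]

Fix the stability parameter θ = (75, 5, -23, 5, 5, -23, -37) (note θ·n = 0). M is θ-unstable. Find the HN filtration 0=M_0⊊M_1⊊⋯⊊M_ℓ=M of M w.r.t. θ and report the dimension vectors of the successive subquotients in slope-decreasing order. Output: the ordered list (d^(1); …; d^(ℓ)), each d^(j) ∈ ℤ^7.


Via rank(M_{q-1}∘⋯∘M_p): M ≅ I[1,1]^2, I[1,2], I[3,3]^2, I[3,6], I[7,7]^4.
μ_θ-semistable layers: μ^(1)=75; μ^(2)=40; μ^(3)=-13/3; μ^(4)=-23; μ^(5)=-37

((2, 0, 0, 0, 0, 0, 0); (1, 1, 0, 0, 0, 0, 0); (0, 0, 0, 1, 1, 1, 0); (0, 0, 3, 0, 0, 0, 0); (0, 0, 0, 0, 0, 0, 4))


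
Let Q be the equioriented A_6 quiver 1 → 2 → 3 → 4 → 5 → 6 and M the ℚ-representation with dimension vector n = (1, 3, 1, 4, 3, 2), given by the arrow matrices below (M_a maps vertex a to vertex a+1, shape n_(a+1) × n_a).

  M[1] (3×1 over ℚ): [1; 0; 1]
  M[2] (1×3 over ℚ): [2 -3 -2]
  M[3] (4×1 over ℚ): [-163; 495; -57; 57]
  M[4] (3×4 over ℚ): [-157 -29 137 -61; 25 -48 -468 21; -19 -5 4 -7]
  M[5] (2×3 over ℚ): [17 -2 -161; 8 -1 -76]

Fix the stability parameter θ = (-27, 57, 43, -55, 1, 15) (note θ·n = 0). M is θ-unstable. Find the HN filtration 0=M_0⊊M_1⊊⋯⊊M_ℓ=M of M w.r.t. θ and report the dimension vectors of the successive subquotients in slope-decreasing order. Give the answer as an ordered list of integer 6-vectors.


Interval decomposition of M: I[1,2], I[2,2], I[2,6], I[4,4], I[4,5], I[4,6].
HN type (ℓ=6): μ^(1)=57; μ^(2)=15; μ^(3)=23/2; μ^(4)=1; μ^(5)=-27; μ^(6)=-55

((0, 2, 0, 0, 0, 0); (0, 0, 0, 0, 0, 2); (0, 1, 1, 1, 1, 0); (0, 0, 0, 0, 2, 0); (1, 0, 0, 0, 0, 0); (0, 0, 0, 3, 0, 0))


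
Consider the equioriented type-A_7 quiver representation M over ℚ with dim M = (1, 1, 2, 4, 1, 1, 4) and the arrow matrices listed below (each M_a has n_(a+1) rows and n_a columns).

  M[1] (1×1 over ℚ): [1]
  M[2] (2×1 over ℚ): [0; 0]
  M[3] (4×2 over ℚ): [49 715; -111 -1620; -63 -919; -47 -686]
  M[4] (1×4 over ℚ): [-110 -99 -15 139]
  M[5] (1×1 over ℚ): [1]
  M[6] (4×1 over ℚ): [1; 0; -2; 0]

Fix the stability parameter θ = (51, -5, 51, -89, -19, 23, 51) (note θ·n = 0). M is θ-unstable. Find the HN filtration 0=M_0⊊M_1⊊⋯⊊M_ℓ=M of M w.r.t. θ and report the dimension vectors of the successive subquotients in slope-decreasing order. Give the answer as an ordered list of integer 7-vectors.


Interval decomposition of M: I[1,2], I[3,4], I[3,7], I[4,4]^2, I[7,7]^3.
HN type (ℓ=4): μ^(1)=51; μ^(2)=23; μ^(3)=-19; μ^(4)=-89

((0, 0, 0, 0, 0, 0, 4); (1, 1, 0, 0, 0, 1, 0); (0, 0, 2, 2, 1, 0, 0); (0, 0, 0, 2, 0, 0, 0))


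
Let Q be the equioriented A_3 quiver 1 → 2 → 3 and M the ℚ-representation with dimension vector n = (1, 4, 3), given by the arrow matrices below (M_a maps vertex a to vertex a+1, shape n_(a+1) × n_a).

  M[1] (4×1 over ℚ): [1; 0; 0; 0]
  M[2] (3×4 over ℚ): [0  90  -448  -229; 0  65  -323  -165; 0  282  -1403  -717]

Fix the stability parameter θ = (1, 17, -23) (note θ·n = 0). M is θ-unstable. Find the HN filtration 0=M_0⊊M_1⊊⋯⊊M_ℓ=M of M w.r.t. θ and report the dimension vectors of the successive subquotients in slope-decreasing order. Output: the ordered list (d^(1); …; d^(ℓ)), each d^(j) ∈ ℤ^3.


Barcode: M ≅ I[1,2], I[2,3]^3. HN layers by μ_θ (3 steps, strictly decreasing):
  μ^(1)=17; μ^(2)=1; μ^(3)=-3

((0, 1, 0); (1, 0, 0); (0, 3, 3))


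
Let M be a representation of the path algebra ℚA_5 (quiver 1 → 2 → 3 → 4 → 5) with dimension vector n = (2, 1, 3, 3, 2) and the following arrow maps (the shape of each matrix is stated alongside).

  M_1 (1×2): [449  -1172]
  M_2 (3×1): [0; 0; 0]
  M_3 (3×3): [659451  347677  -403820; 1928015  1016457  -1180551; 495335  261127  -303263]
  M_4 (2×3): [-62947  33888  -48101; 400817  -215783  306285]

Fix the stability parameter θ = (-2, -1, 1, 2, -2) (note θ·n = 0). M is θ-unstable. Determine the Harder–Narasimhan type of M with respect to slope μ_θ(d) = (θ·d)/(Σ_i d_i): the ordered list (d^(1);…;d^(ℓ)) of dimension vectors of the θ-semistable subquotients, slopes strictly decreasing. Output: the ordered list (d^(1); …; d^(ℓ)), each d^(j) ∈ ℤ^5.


Barcode: M ≅ I[1,1], I[1,2], I[3,4], I[3,5]^2. HN layers by μ_θ (5 steps, strictly decreasing):
  μ^(1)=2; μ^(2)=1; μ^(3)=1/3; μ^(4)=-1; μ^(5)=-2

((0, 0, 0, 1, 0); (0, 0, 1, 0, 0); (0, 0, 2, 2, 2); (0, 1, 0, 0, 0); (2, 0, 0, 0, 0))


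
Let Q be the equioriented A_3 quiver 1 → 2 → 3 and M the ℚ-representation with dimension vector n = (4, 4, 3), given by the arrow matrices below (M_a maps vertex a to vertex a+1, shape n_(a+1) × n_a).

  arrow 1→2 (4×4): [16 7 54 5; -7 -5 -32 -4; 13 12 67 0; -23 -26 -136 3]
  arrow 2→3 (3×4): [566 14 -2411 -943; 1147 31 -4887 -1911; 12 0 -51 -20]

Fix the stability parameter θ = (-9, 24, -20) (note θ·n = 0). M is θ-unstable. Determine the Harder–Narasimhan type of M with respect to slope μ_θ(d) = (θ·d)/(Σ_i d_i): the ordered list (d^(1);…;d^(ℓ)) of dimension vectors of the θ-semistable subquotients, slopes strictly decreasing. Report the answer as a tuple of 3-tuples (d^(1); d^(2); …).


Barcode: M ≅ I[1,2], I[1,3]^3. HN layers by μ_θ (3 steps, strictly decreasing):
  μ^(1)=24; μ^(2)=2; μ^(3)=-9

((0, 1, 0); (0, 3, 3); (4, 0, 0))


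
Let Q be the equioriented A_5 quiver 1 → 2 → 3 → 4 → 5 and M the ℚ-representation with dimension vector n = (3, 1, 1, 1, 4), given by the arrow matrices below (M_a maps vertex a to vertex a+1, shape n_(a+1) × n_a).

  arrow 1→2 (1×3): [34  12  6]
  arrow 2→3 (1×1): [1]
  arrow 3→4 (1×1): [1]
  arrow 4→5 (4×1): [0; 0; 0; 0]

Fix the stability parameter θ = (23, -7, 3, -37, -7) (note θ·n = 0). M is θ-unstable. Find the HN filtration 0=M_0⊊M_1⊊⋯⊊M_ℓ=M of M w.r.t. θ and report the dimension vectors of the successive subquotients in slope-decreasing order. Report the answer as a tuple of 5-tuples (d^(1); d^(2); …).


Barcode: M ≅ I[1,1]^2, I[1,4], I[5,5]^4. HN layers by μ_θ (3 steps, strictly decreasing):
  μ^(1)=23; μ^(2)=-9/2; μ^(3)=-7

((2, 0, 0, 0, 0); (1, 1, 1, 1, 0); (0, 0, 0, 0, 4))


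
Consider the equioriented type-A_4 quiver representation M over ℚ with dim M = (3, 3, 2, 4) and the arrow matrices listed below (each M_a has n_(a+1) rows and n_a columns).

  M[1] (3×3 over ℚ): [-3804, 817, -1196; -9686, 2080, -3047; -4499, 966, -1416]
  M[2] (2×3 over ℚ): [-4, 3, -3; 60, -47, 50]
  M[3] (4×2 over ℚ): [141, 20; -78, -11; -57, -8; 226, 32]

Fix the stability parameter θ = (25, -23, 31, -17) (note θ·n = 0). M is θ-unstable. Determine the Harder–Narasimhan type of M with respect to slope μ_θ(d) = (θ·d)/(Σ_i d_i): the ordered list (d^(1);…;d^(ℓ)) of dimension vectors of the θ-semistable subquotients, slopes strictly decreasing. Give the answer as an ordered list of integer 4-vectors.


Via rank(M_{q-1}∘⋯∘M_p): M ≅ I[1,2], I[1,4]^2, I[4,4]^2.
μ_θ-semistable layers: μ^(1)=7; μ^(2)=1; μ^(3)=-17

((0, 0, 2, 2); (3, 3, 0, 0); (0, 0, 0, 2))


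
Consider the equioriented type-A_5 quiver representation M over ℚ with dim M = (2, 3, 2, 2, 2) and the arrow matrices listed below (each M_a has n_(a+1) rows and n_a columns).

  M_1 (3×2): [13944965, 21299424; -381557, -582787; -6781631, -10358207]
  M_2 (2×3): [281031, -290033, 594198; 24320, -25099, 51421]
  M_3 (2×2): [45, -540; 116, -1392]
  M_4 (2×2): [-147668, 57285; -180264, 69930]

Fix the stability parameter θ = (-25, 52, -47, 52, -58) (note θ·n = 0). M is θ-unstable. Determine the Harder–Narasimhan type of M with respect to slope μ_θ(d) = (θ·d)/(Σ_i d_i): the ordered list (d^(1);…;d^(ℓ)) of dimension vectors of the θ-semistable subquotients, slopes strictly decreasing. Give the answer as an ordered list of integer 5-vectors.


Via rank(M_{q-1}∘⋯∘M_p): M ≅ I[1,2], I[1,4], I[2,3], I[4,5], I[5,5].
μ_θ-semistable layers: μ^(1)=52; μ^(2)=5/2; μ^(3)=-3; μ^(4)=-25; μ^(5)=-58

((0, 1, 0, 1, 0); (0, 2, 2, 0, 0); (0, 0, 0, 1, 1); (2, 0, 0, 0, 0); (0, 0, 0, 0, 1))


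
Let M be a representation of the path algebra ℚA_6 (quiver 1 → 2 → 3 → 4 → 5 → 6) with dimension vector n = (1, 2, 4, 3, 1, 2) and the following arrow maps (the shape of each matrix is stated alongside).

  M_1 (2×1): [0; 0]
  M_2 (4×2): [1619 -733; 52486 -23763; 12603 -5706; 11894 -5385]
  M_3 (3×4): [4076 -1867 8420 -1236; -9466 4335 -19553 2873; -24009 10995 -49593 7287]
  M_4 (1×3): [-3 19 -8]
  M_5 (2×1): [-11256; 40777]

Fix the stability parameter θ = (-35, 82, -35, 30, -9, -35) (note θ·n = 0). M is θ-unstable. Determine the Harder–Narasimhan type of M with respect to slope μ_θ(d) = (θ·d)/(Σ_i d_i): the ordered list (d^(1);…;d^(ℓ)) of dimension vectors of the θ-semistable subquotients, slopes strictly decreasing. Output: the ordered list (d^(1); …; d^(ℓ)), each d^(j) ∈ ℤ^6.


Via rank(M_{q-1}∘⋯∘M_p): M ≅ I[1,1], I[2,4], I[2,6], I[3,3], I[3,4], I[6,6].
μ_θ-semistable layers: μ^(1)=30; μ^(2)=47/2; μ^(3)=33/5; μ^(4)=-35

((0, 0, 0, 2, 0, 0); (0, 1, 1, 0, 0, 0); (0, 1, 1, 1, 1, 1); (1, 0, 2, 0, 0, 1))


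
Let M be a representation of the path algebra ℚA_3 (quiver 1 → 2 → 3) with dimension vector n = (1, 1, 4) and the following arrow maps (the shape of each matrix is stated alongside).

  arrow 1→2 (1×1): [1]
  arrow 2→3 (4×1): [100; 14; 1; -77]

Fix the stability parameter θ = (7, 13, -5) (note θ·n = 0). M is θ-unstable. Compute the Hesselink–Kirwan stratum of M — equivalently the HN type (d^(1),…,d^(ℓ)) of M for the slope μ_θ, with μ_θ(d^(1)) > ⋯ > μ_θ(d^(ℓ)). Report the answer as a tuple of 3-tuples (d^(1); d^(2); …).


Barcode: M ≅ I[1,3], I[3,3]^3. HN layers by μ_θ (2 steps, strictly decreasing):
  μ^(1)=5; μ^(2)=-5

((1, 1, 1); (0, 0, 3))


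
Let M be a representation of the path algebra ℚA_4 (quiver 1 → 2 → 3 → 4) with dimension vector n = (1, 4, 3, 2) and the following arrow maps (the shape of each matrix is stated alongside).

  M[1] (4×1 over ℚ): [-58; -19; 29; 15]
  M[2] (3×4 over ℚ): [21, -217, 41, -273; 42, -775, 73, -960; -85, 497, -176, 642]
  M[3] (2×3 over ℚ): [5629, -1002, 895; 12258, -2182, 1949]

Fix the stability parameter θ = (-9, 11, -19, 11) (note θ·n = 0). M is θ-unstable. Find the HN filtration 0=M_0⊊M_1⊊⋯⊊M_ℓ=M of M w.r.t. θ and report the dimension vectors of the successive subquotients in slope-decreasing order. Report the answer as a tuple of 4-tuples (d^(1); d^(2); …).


Interval decomposition of M: I[1,4], I[2,2], I[2,3], I[2,4].
HN type (ℓ=3): μ^(1)=11; μ^(2)=-4; μ^(3)=-9

((0, 1, 0, 2); (0, 3, 3, 0); (1, 0, 0, 0))


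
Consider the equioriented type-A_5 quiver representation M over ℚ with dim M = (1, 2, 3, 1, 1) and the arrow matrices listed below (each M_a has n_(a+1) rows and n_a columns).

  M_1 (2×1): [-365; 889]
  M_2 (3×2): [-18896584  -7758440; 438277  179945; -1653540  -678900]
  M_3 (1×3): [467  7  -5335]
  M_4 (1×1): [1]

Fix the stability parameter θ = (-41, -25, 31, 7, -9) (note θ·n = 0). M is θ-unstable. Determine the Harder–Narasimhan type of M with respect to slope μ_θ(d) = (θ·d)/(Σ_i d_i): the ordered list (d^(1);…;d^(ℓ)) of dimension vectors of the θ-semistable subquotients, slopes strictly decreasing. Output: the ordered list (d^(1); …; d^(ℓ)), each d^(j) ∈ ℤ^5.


Interval decomposition of M: I[1,2], I[2,5], I[3,3]^2.
HN type (ℓ=4): μ^(1)=31; μ^(2)=29/3; μ^(3)=-25; μ^(4)=-41

((0, 0, 2, 0, 0); (0, 0, 1, 1, 1); (0, 2, 0, 0, 0); (1, 0, 0, 0, 0))


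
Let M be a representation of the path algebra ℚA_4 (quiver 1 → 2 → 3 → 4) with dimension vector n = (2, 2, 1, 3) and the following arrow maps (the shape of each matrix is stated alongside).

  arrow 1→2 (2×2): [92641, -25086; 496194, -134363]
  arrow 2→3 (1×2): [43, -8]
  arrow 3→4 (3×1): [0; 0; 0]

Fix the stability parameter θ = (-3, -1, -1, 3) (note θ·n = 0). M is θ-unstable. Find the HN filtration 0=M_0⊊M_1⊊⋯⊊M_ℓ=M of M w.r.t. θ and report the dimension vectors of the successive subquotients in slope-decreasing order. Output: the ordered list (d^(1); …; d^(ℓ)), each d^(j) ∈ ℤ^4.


Via rank(M_{q-1}∘⋯∘M_p): M ≅ I[1,2], I[1,3], I[4,4]^3.
μ_θ-semistable layers: μ^(1)=3; μ^(2)=-1; μ^(3)=-3

((0, 0, 0, 3); (0, 2, 1, 0); (2, 0, 0, 0))


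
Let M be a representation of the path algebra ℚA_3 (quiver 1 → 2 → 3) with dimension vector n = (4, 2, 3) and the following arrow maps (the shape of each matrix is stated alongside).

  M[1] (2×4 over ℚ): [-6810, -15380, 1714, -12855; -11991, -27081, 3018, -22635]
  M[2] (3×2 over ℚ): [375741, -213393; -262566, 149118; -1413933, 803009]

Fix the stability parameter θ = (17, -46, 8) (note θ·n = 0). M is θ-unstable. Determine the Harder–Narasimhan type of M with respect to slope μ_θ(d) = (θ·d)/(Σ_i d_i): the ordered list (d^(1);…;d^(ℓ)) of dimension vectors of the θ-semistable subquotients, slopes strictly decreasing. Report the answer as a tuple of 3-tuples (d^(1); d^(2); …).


Via rank(M_{q-1}∘⋯∘M_p): M ≅ I[1,1]^2, I[1,2], I[1,3], I[3,3]^2.
μ_θ-semistable layers: μ^(1)=17; μ^(2)=8; μ^(3)=-29/2

((2, 0, 0); (0, 0, 3); (2, 2, 0))


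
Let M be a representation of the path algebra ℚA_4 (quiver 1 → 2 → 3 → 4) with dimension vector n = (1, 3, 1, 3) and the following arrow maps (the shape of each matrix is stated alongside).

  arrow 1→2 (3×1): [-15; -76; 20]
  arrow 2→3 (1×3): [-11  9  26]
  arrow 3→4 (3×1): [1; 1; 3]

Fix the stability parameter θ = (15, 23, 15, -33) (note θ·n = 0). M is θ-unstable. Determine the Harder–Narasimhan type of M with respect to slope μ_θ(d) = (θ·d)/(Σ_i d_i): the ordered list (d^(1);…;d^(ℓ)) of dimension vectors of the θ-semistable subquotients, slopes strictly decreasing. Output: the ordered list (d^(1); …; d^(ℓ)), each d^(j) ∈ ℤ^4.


Barcode: M ≅ I[1,4], I[2,2]^2, I[4,4]^2. HN layers by μ_θ (3 steps, strictly decreasing):
  μ^(1)=23; μ^(2)=5; μ^(3)=-33

((0, 2, 0, 0); (1, 1, 1, 1); (0, 0, 0, 2))


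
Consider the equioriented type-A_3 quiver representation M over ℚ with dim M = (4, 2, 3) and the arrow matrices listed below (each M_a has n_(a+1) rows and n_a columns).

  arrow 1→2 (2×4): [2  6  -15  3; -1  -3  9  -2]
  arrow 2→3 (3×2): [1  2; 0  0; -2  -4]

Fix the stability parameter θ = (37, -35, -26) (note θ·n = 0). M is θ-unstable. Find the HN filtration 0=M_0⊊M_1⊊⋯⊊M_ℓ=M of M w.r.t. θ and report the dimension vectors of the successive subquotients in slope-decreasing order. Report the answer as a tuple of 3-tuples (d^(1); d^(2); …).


Interval decomposition of M: I[1,1]^2, I[1,2], I[1,3], I[3,3]^2.
HN type (ℓ=4): μ^(1)=37; μ^(2)=1; μ^(3)=-8; μ^(4)=-26

((2, 0, 0); (1, 1, 0); (1, 1, 1); (0, 0, 2))


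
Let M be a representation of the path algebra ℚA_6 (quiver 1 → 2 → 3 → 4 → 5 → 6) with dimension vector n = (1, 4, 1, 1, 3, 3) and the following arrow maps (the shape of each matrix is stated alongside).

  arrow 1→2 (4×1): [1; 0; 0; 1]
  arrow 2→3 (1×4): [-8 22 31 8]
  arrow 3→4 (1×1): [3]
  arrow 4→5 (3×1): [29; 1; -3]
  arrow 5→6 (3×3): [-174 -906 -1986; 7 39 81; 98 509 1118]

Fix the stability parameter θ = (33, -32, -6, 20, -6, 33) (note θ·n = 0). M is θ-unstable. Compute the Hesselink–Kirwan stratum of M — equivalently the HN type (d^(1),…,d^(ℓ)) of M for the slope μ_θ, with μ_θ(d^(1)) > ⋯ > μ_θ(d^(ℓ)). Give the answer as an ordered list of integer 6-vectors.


Via rank(M_{q-1}∘⋯∘M_p): M ≅ I[1,2], I[2,2]^2, I[2,6], I[5,5], I[5,6], I[6,6].
μ_θ-semistable layers: μ^(1)=33; μ^(2)=7; μ^(3)=1/2; μ^(4)=-6; μ^(5)=-32

((0, 0, 0, 0, 0, 3); (0, 0, 0, 1, 1, 0); (1, 1, 0, 0, 0, 0); (0, 0, 1, 0, 2, 0); (0, 3, 0, 0, 0, 0))


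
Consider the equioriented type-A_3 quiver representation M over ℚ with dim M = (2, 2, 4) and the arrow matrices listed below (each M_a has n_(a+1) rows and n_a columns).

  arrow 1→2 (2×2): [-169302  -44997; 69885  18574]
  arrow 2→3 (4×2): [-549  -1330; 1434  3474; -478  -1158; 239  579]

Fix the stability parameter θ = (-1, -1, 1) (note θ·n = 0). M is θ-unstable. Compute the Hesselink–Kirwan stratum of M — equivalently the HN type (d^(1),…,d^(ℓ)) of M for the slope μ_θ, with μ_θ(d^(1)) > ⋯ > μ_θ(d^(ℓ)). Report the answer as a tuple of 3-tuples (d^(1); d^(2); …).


Interval decomposition of M: I[1,3]^2, I[3,3]^2.
HN type (ℓ=2): μ^(1)=1; μ^(2)=-1

((0, 0, 4); (2, 2, 0))


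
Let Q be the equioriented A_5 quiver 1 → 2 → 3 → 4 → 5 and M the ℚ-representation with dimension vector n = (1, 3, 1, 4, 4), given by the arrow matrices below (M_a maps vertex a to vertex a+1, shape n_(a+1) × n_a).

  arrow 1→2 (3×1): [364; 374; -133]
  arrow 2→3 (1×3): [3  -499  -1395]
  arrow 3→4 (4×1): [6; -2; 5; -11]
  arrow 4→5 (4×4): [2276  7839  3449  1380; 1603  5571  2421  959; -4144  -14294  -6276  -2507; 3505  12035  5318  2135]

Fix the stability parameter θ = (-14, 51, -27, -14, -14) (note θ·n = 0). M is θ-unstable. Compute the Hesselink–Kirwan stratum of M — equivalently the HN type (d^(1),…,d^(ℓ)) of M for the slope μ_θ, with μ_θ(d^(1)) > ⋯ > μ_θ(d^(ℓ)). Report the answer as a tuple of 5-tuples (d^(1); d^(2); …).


Interval decomposition of M: I[1,5], I[2,2]^2, I[4,5]^3.
HN type (ℓ=3): μ^(1)=51; μ^(2)=-1; μ^(3)=-14

((0, 2, 0, 0, 0); (0, 1, 1, 1, 1); (1, 0, 0, 3, 3))


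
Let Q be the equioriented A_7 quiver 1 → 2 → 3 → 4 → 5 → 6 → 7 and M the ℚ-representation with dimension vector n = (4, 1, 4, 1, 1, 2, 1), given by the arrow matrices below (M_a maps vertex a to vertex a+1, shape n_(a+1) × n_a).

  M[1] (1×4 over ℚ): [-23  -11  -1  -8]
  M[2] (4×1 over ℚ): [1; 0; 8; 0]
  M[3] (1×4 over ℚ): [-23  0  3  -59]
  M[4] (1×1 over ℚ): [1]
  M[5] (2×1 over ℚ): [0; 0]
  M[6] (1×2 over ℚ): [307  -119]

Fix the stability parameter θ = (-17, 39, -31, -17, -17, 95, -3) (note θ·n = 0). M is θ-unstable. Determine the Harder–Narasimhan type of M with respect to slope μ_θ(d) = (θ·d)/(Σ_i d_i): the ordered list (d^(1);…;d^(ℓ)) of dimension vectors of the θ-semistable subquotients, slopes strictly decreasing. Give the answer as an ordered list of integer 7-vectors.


Via rank(M_{q-1}∘⋯∘M_p): M ≅ I[1,1]^3, I[1,5], I[3,3]^3, I[6,6], I[6,7].
μ_θ-semistable layers: μ^(1)=95; μ^(2)=46; μ^(3)=-13/2; μ^(4)=-17; μ^(5)=-31

((0, 0, 0, 0, 0, 1, 0); (0, 0, 0, 0, 0, 1, 1); (0, 1, 1, 1, 1, 0, 0); (4, 0, 0, 0, 0, 0, 0); (0, 0, 3, 0, 0, 0, 0))


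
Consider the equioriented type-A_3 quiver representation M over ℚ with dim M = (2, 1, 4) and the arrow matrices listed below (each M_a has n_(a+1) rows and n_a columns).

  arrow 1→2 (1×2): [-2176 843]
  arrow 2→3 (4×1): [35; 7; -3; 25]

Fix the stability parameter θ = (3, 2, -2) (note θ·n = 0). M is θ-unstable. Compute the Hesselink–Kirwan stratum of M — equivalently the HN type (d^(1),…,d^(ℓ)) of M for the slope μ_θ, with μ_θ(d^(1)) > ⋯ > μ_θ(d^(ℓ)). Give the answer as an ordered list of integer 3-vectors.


Barcode: M ≅ I[1,1], I[1,3], I[3,3]^3. HN layers by μ_θ (3 steps, strictly decreasing):
  μ^(1)=3; μ^(2)=1; μ^(3)=-2

((1, 0, 0); (1, 1, 1); (0, 0, 3))


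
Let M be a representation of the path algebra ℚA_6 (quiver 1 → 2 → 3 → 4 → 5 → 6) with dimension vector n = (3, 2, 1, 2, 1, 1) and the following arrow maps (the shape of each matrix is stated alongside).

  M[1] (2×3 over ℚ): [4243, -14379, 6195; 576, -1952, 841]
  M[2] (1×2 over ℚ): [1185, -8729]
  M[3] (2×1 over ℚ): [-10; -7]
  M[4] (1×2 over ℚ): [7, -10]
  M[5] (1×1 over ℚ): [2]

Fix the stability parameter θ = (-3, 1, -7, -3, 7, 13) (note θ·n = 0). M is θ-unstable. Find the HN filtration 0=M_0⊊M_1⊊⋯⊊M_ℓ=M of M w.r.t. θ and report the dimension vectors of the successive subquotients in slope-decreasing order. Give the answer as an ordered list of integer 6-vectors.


Barcode: M ≅ I[1,1], I[1,2], I[1,4], I[4,6]. HN layers by μ_θ (4 steps, strictly decreasing):
  μ^(1)=13; μ^(2)=7; μ^(3)=1; μ^(4)=-3

((0, 0, 0, 0, 0, 1); (0, 0, 0, 0, 1, 0); (0, 1, 0, 0, 0, 0); (3, 1, 1, 2, 0, 0))


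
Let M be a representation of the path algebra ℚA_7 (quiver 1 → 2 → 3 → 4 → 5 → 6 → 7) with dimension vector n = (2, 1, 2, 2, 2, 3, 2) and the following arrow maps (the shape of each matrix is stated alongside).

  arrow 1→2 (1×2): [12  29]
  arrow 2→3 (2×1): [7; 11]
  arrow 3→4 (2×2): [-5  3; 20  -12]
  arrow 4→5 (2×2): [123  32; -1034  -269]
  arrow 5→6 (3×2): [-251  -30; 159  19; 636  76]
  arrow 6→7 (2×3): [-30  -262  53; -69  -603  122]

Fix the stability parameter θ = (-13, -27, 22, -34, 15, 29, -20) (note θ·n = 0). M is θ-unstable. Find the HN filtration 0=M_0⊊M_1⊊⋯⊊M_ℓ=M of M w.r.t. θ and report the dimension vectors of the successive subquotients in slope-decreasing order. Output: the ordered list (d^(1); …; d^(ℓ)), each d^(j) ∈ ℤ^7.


Interval decomposition of M: I[1,1], I[1,6], I[3,3], I[4,7], I[6,7].
HN type (ℓ=9): μ^(1)=29; μ^(2)=22; μ^(3)=15; μ^(4)=8; μ^(5)=9/2; μ^(6)=-6; μ^(7)=-13; μ^(8)=-20; μ^(9)=-34

((0, 0, 0, 0, 0, 1, 0); (0, 0, 1, 0, 0, 0, 0); (0, 0, 0, 0, 1, 0, 0); (0, 0, 0, 0, 1, 1, 1); (0, 0, 0, 0, 0, 1, 1); (0, 0, 1, 1, 0, 0, 0); (1, 0, 0, 0, 0, 0, 0); (1, 1, 0, 0, 0, 0, 0); (0, 0, 0, 1, 0, 0, 0))
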